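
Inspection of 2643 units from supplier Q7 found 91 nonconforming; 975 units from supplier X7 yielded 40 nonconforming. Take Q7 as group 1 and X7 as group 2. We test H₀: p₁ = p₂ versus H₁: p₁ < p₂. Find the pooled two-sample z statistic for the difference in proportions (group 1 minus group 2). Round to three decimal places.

z = -0.942

p̂₁ = 91/2643 ≈ 0.034431, p̂₂ = 40/975 ≈ 0.041026.
Pooled p̂ = (91+40)/(2643+975) = 131/3618 = 0.036208.
SE = √(0.0348968 × 0.001404) = 0.007000.
z = (0.034431 − 0.041026)/0.007000 = -0.006595/0.007000 = -0.942.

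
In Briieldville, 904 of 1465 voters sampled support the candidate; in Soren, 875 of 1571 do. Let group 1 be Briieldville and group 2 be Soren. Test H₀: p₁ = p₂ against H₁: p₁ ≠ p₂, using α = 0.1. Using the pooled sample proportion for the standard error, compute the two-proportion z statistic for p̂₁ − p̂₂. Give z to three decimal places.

z = 3.359

p̂₁ = 904/1465 = 0.61706, p̂₂ = 875/1571 = 0.55697.
Pooled p̂ = (904+875)/(1465+1571) = 1779/3036 = 0.58597.
SE = √(p̂(1−p̂)(1/n₁+1/n₂)) = √(0.58597·0.41403·0.00131913) = √(0.000320034) = 0.01789.
z = (0.61706 − 0.55697)/0.01789 = 0.06009/0.01789 = 3.359.
p-value = 2·P(Z > 3.359) ≈ 0.0008; since p < α = 0.1, reject H₀.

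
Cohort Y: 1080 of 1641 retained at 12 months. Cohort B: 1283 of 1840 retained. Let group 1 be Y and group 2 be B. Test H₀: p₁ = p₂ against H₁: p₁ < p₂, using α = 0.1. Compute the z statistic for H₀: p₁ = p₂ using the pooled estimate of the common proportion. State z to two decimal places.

p̂₁ = 1080/1641 ≈ 0.6581, p̂₂ = 1283/1840 ≈ 0.6973.
Pooled p̂ = (1080+1283)/(1641+1840) = 2363/3481 = 0.6788.
SE = √(0.218021 × 0.00115286) = 0.0159.
z = (0.6581 − 0.6973)/0.0159 = -0.0392/0.0159 = -2.47.
p-value = P(Z < -2.469) ≈ 0.0068. With α = 0.1, reject H₀.

z = -2.47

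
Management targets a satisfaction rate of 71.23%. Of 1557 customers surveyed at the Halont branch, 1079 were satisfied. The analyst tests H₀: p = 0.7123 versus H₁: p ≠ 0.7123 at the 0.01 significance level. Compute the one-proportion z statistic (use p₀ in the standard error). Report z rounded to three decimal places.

z = -1.682

p̂ = 1079/1557 ≈ 0.692999.
Standard error under H₀: √(0.7123×0.2877/1557) = 0.011472.
z = (0.692999 − 0.7123)/0.011472 = -0.019301/0.011472 = -1.682.
p-value = 2·P(Z > 1.682) ≈ 0.0925; since p > α = 0.01, fail to reject H₀.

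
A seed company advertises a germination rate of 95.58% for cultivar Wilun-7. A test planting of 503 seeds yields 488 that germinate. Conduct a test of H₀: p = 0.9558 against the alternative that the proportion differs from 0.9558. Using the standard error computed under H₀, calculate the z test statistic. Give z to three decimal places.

p̂ = 488/503 = 0.970179.
Under H₀, SE = √(0.9558·0.0442/503) = √(8.39888e-05) = 0.009165.
z = (0.970179 − 0.9558)/0.009165 = 0.014379/0.009165 = 1.569.
Two-sided p-value ≈ 2·Φ(−1.569) = 0.1167.

z = 1.569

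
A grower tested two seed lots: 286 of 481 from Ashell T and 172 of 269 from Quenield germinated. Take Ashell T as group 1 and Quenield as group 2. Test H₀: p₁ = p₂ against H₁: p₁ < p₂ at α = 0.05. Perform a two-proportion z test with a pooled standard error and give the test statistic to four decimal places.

z = -1.2071

p̂₁ = 286/481 ≈ 0.594595, p̂₂ = 172/269 ≈ 0.639405.
Pooled p̂ = (286+172)/(481+269) = 458/750 = 0.610667.
SE = √(p̂(1−p̂)(1/n₁+1/n₂)) = √(0.610667·0.389333·0.00579647) = √(0.00137813) = 0.037123.
z = (0.594595 − 0.639405)/0.037123 = -0.044810/0.037123 = -1.2071.
p-value = P(Z < -1.207) ≈ 0.1137. With α = 0.05, fail to reject H₀.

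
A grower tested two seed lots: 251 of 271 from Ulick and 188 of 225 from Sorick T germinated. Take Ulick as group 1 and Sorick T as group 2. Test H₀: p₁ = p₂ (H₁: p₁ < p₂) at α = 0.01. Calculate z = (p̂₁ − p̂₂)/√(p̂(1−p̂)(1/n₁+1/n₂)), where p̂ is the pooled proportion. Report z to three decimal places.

p̂₁ = 251/271 ≈ 0.926199, p̂₂ = 188/225 ≈ 0.835556.
Pooled p̂ = (251+188)/(271+225) = 439/496 = 0.885081.
SE = √(p̂(1−p̂)(1/n₁+1/n₂)) = √(0.885081·0.114919·0.00813448) = √(0.000827382) = 0.028764.
z = (0.926199 − 0.835556)/0.028764 = 0.090643/0.028764 = 3.151.
p-value = P(Z < 3.151) ≈ 0.9992, so at α = 0.01 we fail to reject H₀.

z = 3.151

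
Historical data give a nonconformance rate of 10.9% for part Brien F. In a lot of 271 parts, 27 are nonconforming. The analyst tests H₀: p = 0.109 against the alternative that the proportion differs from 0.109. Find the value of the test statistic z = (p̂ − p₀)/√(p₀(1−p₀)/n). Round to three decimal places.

z = -0.495

p̂ = 27/271 = 0.09963.
SE = √(p₀(1−p₀)/n) = √(0.097119/271) = 0.01893.
z = (0.09963 − 0.109)/0.01893 = -0.00937/0.01893 = -0.495.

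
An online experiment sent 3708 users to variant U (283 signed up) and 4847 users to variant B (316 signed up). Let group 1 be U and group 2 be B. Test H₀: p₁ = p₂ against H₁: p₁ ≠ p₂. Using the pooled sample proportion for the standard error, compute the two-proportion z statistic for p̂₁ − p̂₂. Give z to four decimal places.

z = 1.9985

p̂₁ = 283/3708 = 0.0763215, p̂₂ = 316/4847 = 0.0651950.
Pooled p̂ = (283+316)/(3708+4847) = 599/8555 = 0.0700175.
SE = √(p̂(1−p̂)(1/n₁+1/n₂)) = √(0.0700175·0.9299825·0.000476) = √(3.09948e-05) = 0.0055673.
z = (0.0763215 − 0.0651950)/0.0055673 = 0.0111265/0.0055673 = 1.9985.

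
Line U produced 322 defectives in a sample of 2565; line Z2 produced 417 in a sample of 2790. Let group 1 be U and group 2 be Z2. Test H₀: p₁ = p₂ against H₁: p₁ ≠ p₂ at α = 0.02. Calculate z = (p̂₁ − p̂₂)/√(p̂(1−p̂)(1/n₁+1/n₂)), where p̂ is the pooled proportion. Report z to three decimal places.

p̂₁ = 322/2565 = 0.125536, p̂₂ = 417/2790 = 0.149462.
Pooled p̂ = (322+417)/(2565+2790) = 739/5355 = 0.138002.
SE = √(0.118957 × 0.000748286) = 0.009435.
z = (0.125536 − 0.149462)/0.009435 = -0.023926/0.009435 = -2.536.
Two-sided p-value ≈ 2·Φ(−2.536) = 0.0112; since p < α = 0.02, reject H₀.

z = -2.536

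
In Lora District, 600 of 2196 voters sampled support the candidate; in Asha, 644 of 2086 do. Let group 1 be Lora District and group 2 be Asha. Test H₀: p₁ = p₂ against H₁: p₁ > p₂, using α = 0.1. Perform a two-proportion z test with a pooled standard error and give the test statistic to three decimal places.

z = -2.558

p̂₁ = 600/2196 ≈ 0.27322, p̂₂ = 644/2086 ≈ 0.30872.
Pooled p̂ = (600+644)/(2196+2086) = 1244/4282 = 0.29052.
SE = √(0.206117 × 0.00093476) = 0.01388.
z = (0.27322 − 0.30872)/0.01388 = -0.03550/0.01388 = -2.558.
p-value = P(Z > -2.558) ≈ 0.9947. With α = 0.1, fail to reject H₀.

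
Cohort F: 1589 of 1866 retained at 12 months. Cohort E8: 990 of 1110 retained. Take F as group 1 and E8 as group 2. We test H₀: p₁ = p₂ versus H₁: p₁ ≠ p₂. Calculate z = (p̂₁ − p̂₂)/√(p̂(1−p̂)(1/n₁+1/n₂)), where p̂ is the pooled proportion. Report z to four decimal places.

p̂₁ = 1589/1866 ≈ 0.851554, p̂₂ = 990/1110 ≈ 0.891892.
Pooled p̂ = (1589+990)/(1866+1110) = 2579/2976 = 0.866599.
SE = √(0.115605 × 0.00143681) = 0.012888.
z = (0.851554 − 0.891892)/0.012888 = -0.040338/0.012888 = -3.1299.
Two-sided p-value ≈ 2·Φ(−3.130) = 0.0017.

z = -3.1299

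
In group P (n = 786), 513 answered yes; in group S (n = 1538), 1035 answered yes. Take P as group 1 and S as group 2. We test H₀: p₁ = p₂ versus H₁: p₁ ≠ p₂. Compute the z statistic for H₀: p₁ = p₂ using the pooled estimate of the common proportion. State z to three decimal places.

p̂₁ = 513/786 ≈ 0.65267, p̂₂ = 1035/1538 ≈ 0.67295.
Pooled p̂ = (513+1035)/(786+1538) = 1548/2324 = 0.66609.
SE = √(0.222413 × 0.00192246) = 0.02068.
z = (0.65267 − 0.67295)/0.02068 = -0.02028/0.02068 = -0.981.
Two-sided p-value ≈ 2·Φ(−0.981) = 0.3267.

z = -0.981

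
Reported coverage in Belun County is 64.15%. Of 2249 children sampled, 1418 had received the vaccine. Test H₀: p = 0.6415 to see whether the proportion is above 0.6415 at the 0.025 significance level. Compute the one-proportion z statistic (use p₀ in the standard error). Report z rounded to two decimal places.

p̂ = 1418/2249 ≈ 0.6305.
Under H₀, SE = √(0.6415·0.3585/2249) = √(0.000102258) = 0.0101.
z = (0.6305 − 0.6415)/0.0101 = -0.0110/0.0101 = -1.09.
p-value = P(Z > -1.088) ≈ 0.8616. With α = 0.025, fail to reject H₀.

z = -1.09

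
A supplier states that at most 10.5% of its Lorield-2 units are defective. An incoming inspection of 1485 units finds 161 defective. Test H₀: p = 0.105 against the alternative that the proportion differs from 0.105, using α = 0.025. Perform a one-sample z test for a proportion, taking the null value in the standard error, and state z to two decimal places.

p̂ = 161/1485 = 0.10842.
Under H₀, SE = √(0.105·0.895/1485) = √(6.32828e-05) = 0.00796.
z = (0.10842 − 0.105)/0.00796 = 0.00342/0.00796 = 0.43.
Two-sided p-value ≈ 2·Φ(−0.430) = 0.6675; since p > α = 0.025, fail to reject H₀.

z = 0.43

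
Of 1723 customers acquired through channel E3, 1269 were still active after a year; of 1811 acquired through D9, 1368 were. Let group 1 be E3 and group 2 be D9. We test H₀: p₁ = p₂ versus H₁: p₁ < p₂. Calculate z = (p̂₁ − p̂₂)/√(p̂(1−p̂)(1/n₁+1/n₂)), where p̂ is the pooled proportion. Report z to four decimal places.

z = -1.2889

p̂₁ = 1269/1723 ≈ 0.7365061, p̂₂ = 1368/1811 ≈ 0.7553838.
Pooled p̂ = (1269+1368)/(1723+1811) = 2637/3534 = 0.7461800.
SE = √(p̂(1−p̂)(1/n₁+1/n₂)) = √(0.7461800·0.2538200·0.00113256) = √(0.000214502) = 0.0146459.
z = (0.7365061 − 0.7553838)/0.0146459 = -0.0188777/0.0146459 = -1.2889.
p-value = P(Z < -1.289) ≈ 0.0987.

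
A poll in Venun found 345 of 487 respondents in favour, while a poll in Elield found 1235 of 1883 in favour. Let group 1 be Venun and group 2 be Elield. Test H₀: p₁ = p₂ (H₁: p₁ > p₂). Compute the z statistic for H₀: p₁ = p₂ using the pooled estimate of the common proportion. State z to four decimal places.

z = 2.1928

p̂₁ = 345/487 = 0.708419, p̂₂ = 1235/1883 = 0.655868.
Pooled p̂ = (345+1235)/(487+1883) = 1580/2370 = 0.666667.
SE = √(p̂(1−p̂)(1/n₁+1/n₂)) = √(0.666667·0.333333·0.00258446) = √(0.000574323) = 0.023965.
z = (0.708419 − 0.655868)/0.023965 = 0.052551/0.023965 = 2.1928.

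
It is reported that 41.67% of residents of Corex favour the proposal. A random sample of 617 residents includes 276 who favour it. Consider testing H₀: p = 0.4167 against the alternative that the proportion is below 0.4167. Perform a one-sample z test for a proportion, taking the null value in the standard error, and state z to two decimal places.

z = 1.54

p̂ = 276/617 ≈ 0.44733.
Under H₀, SE = √(0.4167·0.5833/617) = √(0.00039394) = 0.01985.
z = (0.44733 − 0.4167)/0.01985 = 0.03063/0.01985 = 1.54.
p-value = P(Z < 1.543) ≈ 0.9386.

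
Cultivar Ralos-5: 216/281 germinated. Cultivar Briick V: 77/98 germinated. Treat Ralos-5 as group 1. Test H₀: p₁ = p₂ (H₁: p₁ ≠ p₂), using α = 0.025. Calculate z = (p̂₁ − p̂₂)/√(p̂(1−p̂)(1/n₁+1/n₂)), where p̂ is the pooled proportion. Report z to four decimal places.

p̂₁ = 216/281 ≈ 0.768683, p̂₂ = 77/98 ≈ 0.785714.
Pooled p̂ = (216+77)/(281+98) = 293/379 = 0.773087.
SE = √(0.175423 × 0.0137628) = 0.049136.
z = (0.768683 − 0.785714)/0.049136 = -0.017031/0.049136 = -0.3466.
Two-sided p-value ≈ 2·Φ(−0.347) = 0.7289. With α = 0.025, fail to reject H₀.

z = -0.3466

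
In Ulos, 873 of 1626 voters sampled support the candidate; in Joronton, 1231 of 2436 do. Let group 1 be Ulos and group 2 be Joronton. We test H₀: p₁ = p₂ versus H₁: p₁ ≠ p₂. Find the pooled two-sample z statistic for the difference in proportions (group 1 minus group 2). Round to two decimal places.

p̂₁ = 873/1626 ≈ 0.53690, p̂₂ = 1231/2436 ≈ 0.50534.
Pooled p̂ = (873+1231)/(1626+2436) = 2104/4062 = 0.51797.
SE = √(p̂(1−p̂)(1/n₁+1/n₂)) = √(0.51797·0.48203·0.00102552) = √(0.000256048) = 0.01600.
z = (0.53690 − 0.50534)/0.01600 = 0.03156/0.01600 = 1.97.
p-value = 2·P(Z > 1.973) ≈ 0.0485.

z = 1.97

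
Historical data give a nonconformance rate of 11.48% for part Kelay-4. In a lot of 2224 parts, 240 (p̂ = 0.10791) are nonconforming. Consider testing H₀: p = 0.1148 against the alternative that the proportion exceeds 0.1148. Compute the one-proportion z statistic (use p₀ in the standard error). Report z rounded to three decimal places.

z = -1.019

p̂ = 240/2224 = 0.10791.
Standard error under H₀: √(0.1148×0.8852/2224) = 0.00676.
z = (0.10791 − 0.1148)/0.00676 = -0.00689/0.00676 = -1.019.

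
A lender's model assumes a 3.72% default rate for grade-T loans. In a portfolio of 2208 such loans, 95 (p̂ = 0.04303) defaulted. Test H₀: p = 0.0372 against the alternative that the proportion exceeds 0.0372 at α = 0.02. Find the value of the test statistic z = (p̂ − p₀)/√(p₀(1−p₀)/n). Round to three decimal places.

p̂ = 95/2208 = 0.043025.
SE = √(p₀(1−p₀)/n) = √(0.035816/2208) = 0.004028.
z = (0.043025 − 0.0372)/0.004028 = 0.005825/0.004028 = 1.446.
p-value = P(Z > 1.446) ≈ 0.0740. With α = 0.02, fail to reject H₀.

z = 1.446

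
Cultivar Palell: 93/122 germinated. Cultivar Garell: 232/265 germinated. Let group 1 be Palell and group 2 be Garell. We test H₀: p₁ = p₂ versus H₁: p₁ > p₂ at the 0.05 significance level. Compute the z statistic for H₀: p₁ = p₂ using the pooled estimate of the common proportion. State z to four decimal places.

z = -2.8202

p̂₁ = 93/122 = 0.762295, p̂₂ = 232/265 = 0.875472.
Pooled p̂ = (93+232)/(122+265) = 325/387 = 0.839793.
SE = √(p̂(1−p̂)(1/n₁+1/n₂)) = √(0.839793·0.160207·0.0119703) = √(0.00161049) = 0.040131.
z = (0.762295 − 0.875472)/0.040131 = -0.113177/0.040131 = -2.8202.
p-value = P(Z > -2.820) ≈ 0.9976. With α = 0.05, fail to reject H₀.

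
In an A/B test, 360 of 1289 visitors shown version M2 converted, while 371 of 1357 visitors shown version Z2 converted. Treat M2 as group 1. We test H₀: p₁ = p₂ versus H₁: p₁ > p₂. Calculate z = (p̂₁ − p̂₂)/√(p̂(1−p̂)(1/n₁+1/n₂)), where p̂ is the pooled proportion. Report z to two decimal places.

z = 0.34

p̂₁ = 360/1289 ≈ 0.2793, p̂₂ = 371/1357 ≈ 0.2734.
Pooled p̂ = (360+371)/(1289+1357) = 731/2646 = 0.2763.
SE = √(p̂(1−p̂)(1/n₁+1/n₂)) = √(0.2763·0.7237·0.00151271) = √(0.000302457) = 0.0174.
z = (0.2793 − 0.2734)/0.0174 = 0.0059/0.0174 = 0.34.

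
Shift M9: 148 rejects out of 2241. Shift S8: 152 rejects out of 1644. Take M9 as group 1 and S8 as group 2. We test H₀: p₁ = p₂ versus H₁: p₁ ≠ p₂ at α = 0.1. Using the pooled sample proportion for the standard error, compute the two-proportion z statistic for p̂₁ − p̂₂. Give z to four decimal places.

p̂₁ = 148/2241 ≈ 0.0660419, p̂₂ = 152/1644 ≈ 0.0924574.
Pooled p̂ = (148+152)/(2241+1644) = 300/3885 = 0.0772201.
SE = √(p̂(1−p̂)(1/n₁+1/n₂)) = √(0.0772201·0.9227799·0.0010545) = √(7.51408e-05) = 0.0086684.
z = (0.0660419 − 0.0924574)/0.0086684 = -0.0264155/0.0086684 = -3.0473.
Two-sided p-value ≈ 2·Φ(−3.047) = 0.0023. With α = 0.1, reject H₀.

z = -3.0473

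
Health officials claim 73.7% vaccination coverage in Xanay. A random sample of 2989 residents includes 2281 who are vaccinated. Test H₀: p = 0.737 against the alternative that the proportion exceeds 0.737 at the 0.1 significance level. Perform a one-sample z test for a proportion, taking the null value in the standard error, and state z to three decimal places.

p̂ = 2281/2989 ≈ 0.763131.
SE = √(p₀(1−p₀)/n) = √(0.19383/2989) = 0.008053.
z = (0.763131 − 0.737)/0.008053 = 0.026131/0.008053 = 3.245.
p-value = P(Z > 3.245) ≈ 0.0006, so at α = 0.1 we reject H₀.

z = 3.245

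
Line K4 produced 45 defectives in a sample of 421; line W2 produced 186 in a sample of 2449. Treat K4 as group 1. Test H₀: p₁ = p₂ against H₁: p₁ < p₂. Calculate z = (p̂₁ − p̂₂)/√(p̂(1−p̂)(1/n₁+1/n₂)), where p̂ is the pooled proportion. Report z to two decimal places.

p̂₁ = 45/421 ≈ 0.10689, p̂₂ = 186/2449 ≈ 0.07595.
Pooled p̂ = (45+186)/(421+2449) = 231/2870 = 0.08049.
SE = √(p̂(1−p̂)(1/n₁+1/n₂)) = √(0.08049·0.91951·0.00278363) = √(0.000206015) = 0.01435.
z = (0.10689 − 0.07595)/0.01435 = 0.03094/0.01435 = 2.16.
p-value = P(Z < 2.156) ≈ 0.9844.

z = 2.16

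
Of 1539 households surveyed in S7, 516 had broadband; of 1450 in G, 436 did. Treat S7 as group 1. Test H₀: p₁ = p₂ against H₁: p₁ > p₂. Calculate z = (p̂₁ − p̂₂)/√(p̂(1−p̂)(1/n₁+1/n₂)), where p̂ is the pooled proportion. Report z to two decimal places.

z = 2.03

p̂₁ = 516/1539 = 0.33528, p̂₂ = 436/1450 = 0.30069.
Pooled p̂ = (516+436)/(1539+1450) = 952/2989 = 0.31850.
SE = √(0.217058 × 0.00133943) = 0.01705.
z = (0.33528 − 0.30069)/0.01705 = 0.03459/0.01705 = 2.03.
p-value = P(Z > 2.029) ≈ 0.0212.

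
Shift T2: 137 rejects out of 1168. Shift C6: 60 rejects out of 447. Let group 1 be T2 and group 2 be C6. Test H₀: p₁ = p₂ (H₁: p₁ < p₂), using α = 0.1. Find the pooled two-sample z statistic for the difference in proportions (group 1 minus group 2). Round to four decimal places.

p̂₁ = 137/1168 ≈ 0.117295, p̂₂ = 60/447 ≈ 0.134228.
Pooled p̂ = (137+60)/(1168+447) = 197/1615 = 0.121981.
SE = √(0.107102 × 0.0030933) = 0.018202.
z = (0.117295 − 0.134228)/0.018202 = -0.016933/0.018202 = -0.9303.
p-value = P(Z < -0.930) ≈ 0.1761. With α = 0.1, fail to reject H₀.

z = -0.9303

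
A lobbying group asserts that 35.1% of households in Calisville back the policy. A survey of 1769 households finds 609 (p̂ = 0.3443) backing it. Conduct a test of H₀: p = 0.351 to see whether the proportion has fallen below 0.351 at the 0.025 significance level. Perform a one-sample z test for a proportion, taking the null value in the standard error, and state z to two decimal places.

p̂ = 609/1769 = 0.3443.
Standard error under H₀: √(0.351×0.649/1769) = 0.0113.
z = (0.3443 − 0.351)/0.0113 = -0.0067/0.0113 = -0.59.
p-value = P(Z < -0.594) ≈ 0.2763. With α = 0.025, fail to reject H₀.

z = -0.59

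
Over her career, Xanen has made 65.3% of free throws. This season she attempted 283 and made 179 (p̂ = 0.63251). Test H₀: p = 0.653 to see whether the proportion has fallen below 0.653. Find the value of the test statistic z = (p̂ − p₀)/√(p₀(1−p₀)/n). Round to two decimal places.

p̂ = 179/283 ≈ 0.6325.
Under H₀, SE = √(0.653·0.347/283) = √(0.000800675) = 0.0283.
z = (0.6325 − 0.653)/0.0283 = -0.0205/0.0283 = -0.72.
p-value = P(Z < -0.724) ≈ 0.2345.

z = -0.72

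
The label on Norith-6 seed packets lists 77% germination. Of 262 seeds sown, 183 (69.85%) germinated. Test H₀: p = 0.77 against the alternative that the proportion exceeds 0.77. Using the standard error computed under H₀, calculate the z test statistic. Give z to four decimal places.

p̂ = 183/262 ≈ 0.698473.
SE = √(p₀(1−p₀)/n) = √(0.1771/262) = 0.025999.
z = (0.698473 − 0.77)/0.025999 = -0.071527/0.025999 = -2.7511.
p-value = P(Z > -2.751) ≈ 0.9970.

z = -2.7511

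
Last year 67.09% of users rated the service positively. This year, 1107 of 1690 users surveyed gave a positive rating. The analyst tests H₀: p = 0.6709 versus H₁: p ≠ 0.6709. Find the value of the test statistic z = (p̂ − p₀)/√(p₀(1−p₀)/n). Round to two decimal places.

z = -1.39

p̂ = 1107/1690 = 0.6550.
Standard error under H₀: √(0.6709×0.3291/1690) = 0.0114.
z = (0.6550 − 0.6709)/0.0114 = -0.0159/0.0114 = -1.39.
p-value = 2·P(Z > 1.388) ≈ 0.1650.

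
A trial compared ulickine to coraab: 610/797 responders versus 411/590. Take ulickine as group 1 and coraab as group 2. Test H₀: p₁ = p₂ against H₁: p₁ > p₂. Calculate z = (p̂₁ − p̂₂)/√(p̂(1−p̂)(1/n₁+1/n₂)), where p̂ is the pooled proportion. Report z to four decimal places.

z = 2.8726

p̂₁ = 610/797 ≈ 0.7653701, p̂₂ = 411/590 ≈ 0.6966102.
Pooled p̂ = (610+411)/(797+590) = 1021/1387 = 0.7361211.
SE = √(0.194247 × 0.00294962) = 0.0239365.
z = (0.7653701 − 0.6966102)/0.0239365 = 0.0687599/0.0239365 = 2.8726.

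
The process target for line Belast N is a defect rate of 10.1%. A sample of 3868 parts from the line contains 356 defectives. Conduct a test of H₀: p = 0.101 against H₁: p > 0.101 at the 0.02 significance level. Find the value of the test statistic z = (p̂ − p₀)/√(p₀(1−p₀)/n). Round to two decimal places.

p̂ = 356/3868 = 0.09204.
SE = √(p₀(1−p₀)/n) = √(0.090799/3868) = 0.00485.
z = (0.09204 − 0.101)/0.00485 = -0.00896/0.00485 = -1.85.
p-value = P(Z > -1.850) ≈ 0.9678; since p > α = 0.02, fail to reject H₀.

z = -1.85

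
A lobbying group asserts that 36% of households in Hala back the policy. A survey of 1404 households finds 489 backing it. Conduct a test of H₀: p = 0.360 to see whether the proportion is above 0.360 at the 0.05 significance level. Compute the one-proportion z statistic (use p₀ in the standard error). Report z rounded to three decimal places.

z = -0.914

p̂ = 489/1404 ≈ 0.34829.
SE = √(p₀(1−p₀)/n) = √(0.2304/1404) = 0.01281.
z = (0.34829 − 0.36)/0.01281 = -0.01171/0.01281 = -0.914.
p-value = P(Z > -0.914) ≈ 0.8197, so at α = 0.05 we fail to reject H₀.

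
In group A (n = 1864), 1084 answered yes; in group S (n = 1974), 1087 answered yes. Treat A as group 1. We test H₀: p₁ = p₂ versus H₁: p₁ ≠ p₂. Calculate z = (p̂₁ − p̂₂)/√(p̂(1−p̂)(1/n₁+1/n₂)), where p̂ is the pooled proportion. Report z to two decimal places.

z = 1.93

p̂₁ = 1084/1864 ≈ 0.5815, p̂₂ = 1087/1974 ≈ 0.5507.
Pooled p̂ = (1084+1087)/(1864+1974) = 2171/3838 = 0.5657.
SE = √(p̂(1−p̂)(1/n₁+1/n₂)) = √(0.5657·0.4343·0.00104307) = √(0.00025627) = 0.0160.
z = (0.5815 − 0.5507)/0.0160 = 0.0308/0.0160 = 1.93.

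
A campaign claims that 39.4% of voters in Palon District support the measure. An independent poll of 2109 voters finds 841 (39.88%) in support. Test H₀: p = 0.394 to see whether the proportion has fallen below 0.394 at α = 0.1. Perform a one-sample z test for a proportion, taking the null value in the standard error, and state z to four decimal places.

p̂ = 841/2109 = 0.398767.
Under H₀, SE = √(0.394·0.606/2109) = √(0.000113212) = 0.010640.
z = (0.398767 − 0.394)/0.010640 = 0.004767/0.010640 = 0.4480.
p-value = P(Z < 0.448) ≈ 0.6729, so at α = 0.1 we fail to reject H₀.

z = 0.4480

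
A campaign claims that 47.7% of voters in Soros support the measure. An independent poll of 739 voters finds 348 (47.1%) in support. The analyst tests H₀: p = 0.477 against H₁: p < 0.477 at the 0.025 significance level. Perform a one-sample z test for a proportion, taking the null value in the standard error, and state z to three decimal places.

z = -0.332

p̂ = 348/739 = 0.47091.
Standard error under H₀: √(0.477×0.523/739) = 0.01837.
z = (0.47091 − 0.477)/0.01837 = -0.00609/0.01837 = -0.332.
p-value = P(Z < -0.332) ≈ 0.3701; since p > α = 0.025, fail to reject H₀.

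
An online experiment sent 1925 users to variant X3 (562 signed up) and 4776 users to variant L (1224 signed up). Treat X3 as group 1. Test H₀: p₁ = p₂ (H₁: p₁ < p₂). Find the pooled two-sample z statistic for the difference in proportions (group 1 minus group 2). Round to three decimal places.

z = 2.988

p̂₁ = 562/1925 = 0.291948, p̂₂ = 1224/4776 = 0.256281.
Pooled p̂ = (562+1224)/(1925+4776) = 1786/6701 = 0.266527.
SE = √(0.195491 × 0.000728861) = 0.011937.
z = (0.291948 − 0.256281)/0.011937 = 0.035667/0.011937 = 2.988.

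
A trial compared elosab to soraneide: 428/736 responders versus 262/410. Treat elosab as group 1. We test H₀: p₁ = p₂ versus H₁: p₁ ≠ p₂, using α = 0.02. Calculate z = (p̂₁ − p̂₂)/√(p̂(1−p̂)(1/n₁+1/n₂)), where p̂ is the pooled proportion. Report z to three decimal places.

z = -1.906

p̂₁ = 428/736 ≈ 0.58152, p̂₂ = 262/410 ≈ 0.63902.
Pooled p̂ = (428+262)/(736+410) = 690/1146 = 0.60209.
SE = √(0.239577 × 0.00379772) = 0.03016.
z = (0.58152 − 0.63902)/0.03016 = -0.05750/0.03016 = -1.906.
Two-sided p-value ≈ 2·Φ(−1.906) = 0.0566. With α = 0.02, fail to reject H₀.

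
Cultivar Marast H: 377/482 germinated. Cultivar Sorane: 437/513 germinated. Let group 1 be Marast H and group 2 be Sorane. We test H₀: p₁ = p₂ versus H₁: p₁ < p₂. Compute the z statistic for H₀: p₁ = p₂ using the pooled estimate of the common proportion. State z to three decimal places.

p̂₁ = 377/482 = 0.78216, p̂₂ = 437/513 = 0.85185.
Pooled p̂ = (377+437)/(482+513) = 814/995 = 0.81809.
SE = √(p̂(1−p̂)(1/n₁+1/n₂)) = √(0.81809·0.18191·0.00402401) = √(0.000598846) = 0.02447.
z = (0.78216 − 0.85185)/0.02447 = -0.06969/0.02447 = -2.848.

z = -2.848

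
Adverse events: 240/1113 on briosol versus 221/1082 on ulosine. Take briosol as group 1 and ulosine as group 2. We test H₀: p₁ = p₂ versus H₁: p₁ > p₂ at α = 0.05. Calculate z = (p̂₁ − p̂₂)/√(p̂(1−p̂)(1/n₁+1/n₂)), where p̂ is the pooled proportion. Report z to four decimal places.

z = 0.6545

p̂₁ = 240/1113 = 0.215633, p̂₂ = 221/1082 = 0.204251.
Pooled p̂ = (240+221)/(1113+1082) = 461/2195 = 0.210023.
SE = √(0.165913 × 0.00182269) = 0.017390.
z = (0.215633 − 0.204251)/0.017390 = 0.011382/0.017390 = 0.6545.
p-value = P(Z > 0.655) ≈ 0.2564, so at α = 0.05 we fail to reject H₀.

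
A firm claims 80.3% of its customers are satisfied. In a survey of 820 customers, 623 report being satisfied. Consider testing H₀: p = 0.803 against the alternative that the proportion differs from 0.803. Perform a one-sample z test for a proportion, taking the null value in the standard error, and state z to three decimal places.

p̂ = 623/820 ≈ 0.75976.
Under H₀, SE = √(0.803·0.197/820) = √(0.000192916) = 0.01389.
z = (0.75976 − 0.803)/0.01389 = -0.04324/0.01389 = -3.113.

z = -3.113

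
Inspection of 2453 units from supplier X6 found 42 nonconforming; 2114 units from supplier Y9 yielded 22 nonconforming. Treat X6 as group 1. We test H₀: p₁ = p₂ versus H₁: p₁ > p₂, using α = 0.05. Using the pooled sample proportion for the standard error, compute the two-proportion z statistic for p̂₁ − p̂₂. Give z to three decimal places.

p̂₁ = 42/2453 = 0.017122, p̂₂ = 22/2114 = 0.010407.
Pooled p̂ = (42+22)/(2453+2114) = 64/4567 = 0.014014.
SE = √(0.0138172 × 0.000880701) = 0.003488.
z = (0.017122 − 0.010407)/0.003488 = 0.006715/0.003488 = 1.925.
p-value = P(Z > 1.925) ≈ 0.0271. With α = 0.05, reject H₀.

z = 1.925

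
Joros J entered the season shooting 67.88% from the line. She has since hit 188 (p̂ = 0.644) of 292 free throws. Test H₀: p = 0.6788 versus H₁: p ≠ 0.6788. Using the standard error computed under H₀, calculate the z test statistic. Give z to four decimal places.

p̂ = 188/292 ≈ 0.643836.
Standard error under H₀: √(0.6788×0.3212/292) = 0.027325.
z = (0.643836 − 0.6788)/0.027325 = -0.034964/0.027325 = -1.2796.
p-value = 2·P(Z > 1.280) ≈ 0.2007.

z = -1.2796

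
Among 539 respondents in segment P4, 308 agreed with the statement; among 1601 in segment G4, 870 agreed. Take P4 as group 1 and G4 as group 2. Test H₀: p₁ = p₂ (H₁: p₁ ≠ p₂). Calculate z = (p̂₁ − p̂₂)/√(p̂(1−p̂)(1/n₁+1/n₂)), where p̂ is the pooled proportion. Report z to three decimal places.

p̂₁ = 308/539 ≈ 0.57143, p̂₂ = 870/1601 ≈ 0.54341.
Pooled p̂ = (308+870)/(539+1601) = 1178/2140 = 0.55047.
SE = √(0.247453 × 0.0024799) = 0.02477.
z = (0.57143 − 0.54341)/0.02477 = 0.02802/0.02477 = 1.131.

z = 1.131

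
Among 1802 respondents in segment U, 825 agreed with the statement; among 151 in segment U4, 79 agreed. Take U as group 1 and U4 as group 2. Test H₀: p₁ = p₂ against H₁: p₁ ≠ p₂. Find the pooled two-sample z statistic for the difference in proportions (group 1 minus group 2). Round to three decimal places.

p̂₁ = 825/1802 ≈ 0.45782, p̂₂ = 79/151 ≈ 0.52318.
Pooled p̂ = (825+79)/(1802+151) = 904/1953 = 0.46288.
SE = √(p̂(1−p̂)(1/n₁+1/n₂)) = √(0.46288·0.53712·0.00717746) = √(0.00178447) = 0.04224.
z = (0.45782 − 0.52318)/0.04224 = -0.06536/0.04224 = -1.547.
p-value = 2·P(Z > 1.547) ≈ 0.1218.

z = -1.547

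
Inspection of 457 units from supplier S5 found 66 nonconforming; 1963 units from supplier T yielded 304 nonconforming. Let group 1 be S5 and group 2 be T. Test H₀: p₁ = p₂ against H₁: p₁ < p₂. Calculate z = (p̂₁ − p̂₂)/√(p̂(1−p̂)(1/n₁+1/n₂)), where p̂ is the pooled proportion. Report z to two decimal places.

p̂₁ = 66/457 ≈ 0.1444, p̂₂ = 304/1963 ≈ 0.1549.
Pooled p̂ = (66+304)/(457+1963) = 370/2420 = 0.1529.
SE = √(p̂(1−p̂)(1/n₁+1/n₂)) = √(0.1529·0.8471·0.00269761) = √(0.000349385) = 0.0187.
z = (0.1444 − 0.1549)/0.0187 = -0.0105/0.0187 = -0.56.
p-value = P(Z < -0.559) ≈ 0.2882.

z = -0.56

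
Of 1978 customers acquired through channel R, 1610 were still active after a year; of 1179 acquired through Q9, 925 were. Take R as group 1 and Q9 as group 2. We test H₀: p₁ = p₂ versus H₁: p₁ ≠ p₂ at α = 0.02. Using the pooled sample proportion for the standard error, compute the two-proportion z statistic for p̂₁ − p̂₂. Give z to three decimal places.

z = 2.008

p̂₁ = 1610/1978 = 0.813953, p̂₂ = 925/1179 = 0.784563.
Pooled p̂ = (1610+925)/(1978+1179) = 2535/3157 = 0.802978.
SE = √(0.158205 × 0.00135374) = 0.014634.
z = (0.813953 − 0.784563)/0.014634 = 0.029390/0.014634 = 2.008.
p-value = 2·P(Z > 2.008) ≈ 0.0446. With α = 0.02, fail to reject H₀.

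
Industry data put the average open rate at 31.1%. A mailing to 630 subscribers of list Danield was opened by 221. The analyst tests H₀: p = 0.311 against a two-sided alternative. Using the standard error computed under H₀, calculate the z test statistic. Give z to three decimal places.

p̂ = 221/630 ≈ 0.35079.
SE = √(p₀(1−p₀)/n) = √(0.21428/630) = 0.01844.
z = (0.35079 − 0.311)/0.01844 = 0.03979/0.01844 = 2.158.

z = 2.158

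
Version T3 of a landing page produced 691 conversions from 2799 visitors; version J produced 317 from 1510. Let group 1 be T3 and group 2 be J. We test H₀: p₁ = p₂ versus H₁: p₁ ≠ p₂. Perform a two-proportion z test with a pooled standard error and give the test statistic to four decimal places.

z = 2.7329

p̂₁ = 691/2799 = 0.246874, p̂₂ = 317/1510 = 0.209934.
Pooled p̂ = (691+317)/(2799+1510) = 1008/4309 = 0.233929.
SE = √(p̂(1−p̂)(1/n₁+1/n₂)) = √(0.233929·0.766071·0.00101952) = √(0.000182705) = 0.013517.
z = (0.246874 − 0.209934)/0.013517 = 0.036940/0.013517 = 2.7329.
Two-sided p-value ≈ 2·Φ(−2.733) = 0.0063.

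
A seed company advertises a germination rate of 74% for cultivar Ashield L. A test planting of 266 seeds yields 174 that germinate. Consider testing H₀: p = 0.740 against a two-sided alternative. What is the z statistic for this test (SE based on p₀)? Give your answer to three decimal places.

p̂ = 174/266 = 0.65414.
SE = √(p₀(1−p₀)/n) = √(0.1924/266) = 0.02689.
z = (0.65414 − 0.74)/0.02689 = -0.08586/0.02689 = -3.193.

z = -3.193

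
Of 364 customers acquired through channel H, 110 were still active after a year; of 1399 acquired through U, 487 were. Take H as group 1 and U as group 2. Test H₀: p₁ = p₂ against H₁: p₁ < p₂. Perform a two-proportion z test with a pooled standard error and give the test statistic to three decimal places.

z = -1.649

p̂₁ = 110/364 ≈ 0.302198, p̂₂ = 487/1399 ≈ 0.348106.
Pooled p̂ = (110+487)/(364+1399) = 597/1763 = 0.338627.
SE = √(0.223959 × 0.00346205) = 0.027845.
z = (0.302198 − 0.348106)/0.027845 = -0.045908/0.027845 = -1.649.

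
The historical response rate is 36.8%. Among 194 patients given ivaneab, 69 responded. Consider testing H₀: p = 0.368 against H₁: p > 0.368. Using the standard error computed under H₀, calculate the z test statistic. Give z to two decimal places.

z = -0.36

p̂ = 69/194 = 0.3557.
SE = √(p₀(1−p₀)/n) = √(0.23258/194) = 0.0346.
z = (0.3557 − 0.368)/0.0346 = -0.0123/0.0346 = -0.36.
p-value = P(Z > -0.356) ≈ 0.6391.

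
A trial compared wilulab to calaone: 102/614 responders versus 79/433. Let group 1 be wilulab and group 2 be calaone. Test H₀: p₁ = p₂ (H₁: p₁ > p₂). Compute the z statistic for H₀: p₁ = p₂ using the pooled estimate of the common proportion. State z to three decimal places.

z = -0.688

p̂₁ = 102/614 ≈ 0.16612, p̂₂ = 79/433 ≈ 0.18245.
Pooled p̂ = (102+79)/(614+433) = 181/1047 = 0.17287.
SE = √(0.142989 × 0.00393813) = 0.02373.
z = (0.16612 − 0.18245)/0.02373 = -0.01633/0.02373 = -0.688.
p-value = P(Z > -0.688) ≈ 0.7542.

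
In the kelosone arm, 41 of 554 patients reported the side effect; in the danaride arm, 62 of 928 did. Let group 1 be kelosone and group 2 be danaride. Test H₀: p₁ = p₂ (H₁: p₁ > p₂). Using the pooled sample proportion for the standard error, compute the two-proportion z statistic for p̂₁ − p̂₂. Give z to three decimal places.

p̂₁ = 41/554 = 0.07401, p̂₂ = 62/928 = 0.06681.
Pooled p̂ = (41+62)/(554+928) = 103/1482 = 0.06950.
SE = √(p̂(1−p̂)(1/n₁+1/n₂)) = √(0.06950·0.93050·0.00288264) = √(0.000186421) = 0.01365.
z = (0.07401 − 0.06681)/0.01365 = 0.00720/0.01365 = 0.527.

z = 0.527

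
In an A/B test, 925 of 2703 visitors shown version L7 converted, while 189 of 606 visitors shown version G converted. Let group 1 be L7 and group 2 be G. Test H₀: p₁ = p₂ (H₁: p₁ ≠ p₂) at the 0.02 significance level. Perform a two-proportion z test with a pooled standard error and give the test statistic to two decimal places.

p̂₁ = 925/2703 = 0.3422, p̂₂ = 189/606 = 0.3119.
Pooled p̂ = (925+189)/(2703+606) = 1114/3309 = 0.3367.
SE = √(0.223319 × 0.00202012) = 0.0212.
z = (0.3422 − 0.3119)/0.0212 = 0.0303/0.0212 = 1.43.
p-value = 2·P(Z > 1.428) ≈ 0.1533. With α = 0.02, fail to reject H₀.

z = 1.43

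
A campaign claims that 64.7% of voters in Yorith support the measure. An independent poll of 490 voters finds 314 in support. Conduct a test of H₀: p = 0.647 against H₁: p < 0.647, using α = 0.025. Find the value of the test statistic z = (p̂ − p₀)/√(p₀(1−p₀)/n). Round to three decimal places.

z = -0.286

p̂ = 314/490 ≈ 0.64082.
Under H₀, SE = √(0.647·0.353/490) = √(0.000466104) = 0.02159.
z = (0.64082 − 0.647)/0.02159 = -0.00618/0.02159 = -0.286.
p-value = P(Z < -0.286) ≈ 0.3873; since p > α = 0.025, fail to reject H₀.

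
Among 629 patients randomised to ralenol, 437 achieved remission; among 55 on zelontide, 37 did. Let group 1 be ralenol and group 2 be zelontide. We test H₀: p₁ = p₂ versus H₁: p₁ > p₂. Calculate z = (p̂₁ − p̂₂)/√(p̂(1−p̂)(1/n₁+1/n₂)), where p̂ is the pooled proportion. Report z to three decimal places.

z = 0.340

p̂₁ = 437/629 ≈ 0.69475, p̂₂ = 37/55 ≈ 0.67273.
Pooled p̂ = (437+37)/(629+55) = 474/684 = 0.69298.
SE = √(0.212758 × 0.0197716) = 0.06486.
z = (0.69475 − 0.67273)/0.06486 = 0.02202/0.06486 = 0.340.
p-value = P(Z > 0.340) ≈ 0.3671.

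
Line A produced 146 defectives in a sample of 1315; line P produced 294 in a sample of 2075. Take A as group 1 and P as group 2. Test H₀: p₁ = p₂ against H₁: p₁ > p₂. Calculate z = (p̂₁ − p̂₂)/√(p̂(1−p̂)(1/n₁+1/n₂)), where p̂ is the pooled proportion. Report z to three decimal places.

z = -2.588

p̂₁ = 146/1315 ≈ 0.111027, p̂₂ = 294/2075 ≈ 0.141687.
Pooled p̂ = (146+294)/(1315+2075) = 440/3390 = 0.129794.
SE = √(p̂(1−p̂)(1/n₁+1/n₂)) = √(0.129794·0.870206·0.00124238) = √(0.000140324) = 0.011846.
z = (0.111027 − 0.141687)/0.011846 = -0.030660/0.011846 = -2.588.
p-value = P(Z > -2.588) ≈ 0.9952.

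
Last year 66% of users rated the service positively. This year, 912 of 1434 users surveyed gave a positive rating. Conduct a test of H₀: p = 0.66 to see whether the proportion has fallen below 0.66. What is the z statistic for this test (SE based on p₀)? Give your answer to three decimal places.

z = -1.920

p̂ = 912/1434 ≈ 0.63598.
Standard error under H₀: √(0.66×0.34/1434) = 0.01251.
z = (0.63598 − 0.66)/0.01251 = -0.02402/0.01251 = -1.920.
p-value = P(Z < -1.920) ≈ 0.0274.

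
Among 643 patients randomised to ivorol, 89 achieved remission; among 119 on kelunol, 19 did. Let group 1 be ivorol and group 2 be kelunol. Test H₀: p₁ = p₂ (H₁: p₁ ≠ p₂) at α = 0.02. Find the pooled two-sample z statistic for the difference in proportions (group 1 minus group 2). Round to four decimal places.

p̂₁ = 89/643 = 0.138414, p̂₂ = 19/119 = 0.159664.
Pooled p̂ = (89+19)/(643+119) = 108/762 = 0.141732.
SE = √(0.121644 × 0.00995857) = 0.034805.
z = (0.138414 − 0.159664)/0.034805 = -0.021250/0.034805 = -0.6105.
p-value = 2·P(Z > 0.611) ≈ 0.5415. With α = 0.02, fail to reject H₀.

z = -0.6105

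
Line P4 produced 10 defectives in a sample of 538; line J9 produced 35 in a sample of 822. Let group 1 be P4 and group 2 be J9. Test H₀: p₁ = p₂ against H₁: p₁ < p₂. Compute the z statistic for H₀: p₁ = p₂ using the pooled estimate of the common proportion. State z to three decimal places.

p̂₁ = 10/538 ≈ 0.018587, p̂₂ = 35/822 ≈ 0.042579.
Pooled p̂ = (10+35)/(538+822) = 45/1360 = 0.033088.
SE = √(p̂(1−p̂)(1/n₁+1/n₂)) = √(0.033088·0.966912·0.00307528) = √(9.83887e-05) = 0.009919.
z = (0.018587 − 0.042579)/0.009919 = -0.023992/0.009919 = -2.419.
p-value = P(Z < -2.419) ≈ 0.0078.

z = -2.419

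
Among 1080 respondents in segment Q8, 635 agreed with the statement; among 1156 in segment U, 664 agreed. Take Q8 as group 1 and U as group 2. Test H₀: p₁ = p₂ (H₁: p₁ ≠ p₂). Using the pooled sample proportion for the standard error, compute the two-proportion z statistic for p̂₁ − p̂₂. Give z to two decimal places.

z = 0.65

p̂₁ = 635/1080 ≈ 0.5880, p̂₂ = 664/1156 ≈ 0.5744.
Pooled p̂ = (635+664)/(1080+1156) = 1299/2236 = 0.5809.
SE = √(0.243447 × 0.00179098) = 0.0209.
z = (0.5880 − 0.5744)/0.0209 = 0.0136/0.0209 = 0.65.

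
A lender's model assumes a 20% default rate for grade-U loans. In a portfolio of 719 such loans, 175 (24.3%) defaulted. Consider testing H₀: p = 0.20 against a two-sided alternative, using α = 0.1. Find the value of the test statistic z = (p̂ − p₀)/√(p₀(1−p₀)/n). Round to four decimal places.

z = 2.9089

p̂ = 175/719 ≈ 0.2433936.
Standard error under H₀: √(0.2×0.8/719) = 0.0149175.
z = (0.2433936 − 0.2)/0.0149175 = 0.0433936/0.0149175 = 2.9089.
p-value = 2·P(Z > 2.909) ≈ 0.0036, so at α = 0.1 we reject H₀.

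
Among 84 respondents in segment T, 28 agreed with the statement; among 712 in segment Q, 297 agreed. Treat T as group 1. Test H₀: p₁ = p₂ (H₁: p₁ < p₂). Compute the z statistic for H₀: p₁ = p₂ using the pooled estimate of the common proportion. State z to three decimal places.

p̂₁ = 28/84 ≈ 0.33333, p̂₂ = 297/712 ≈ 0.41713.
Pooled p̂ = (28+297)/(84+712) = 325/796 = 0.40829.
SE = √(p̂(1−p̂)(1/n₁+1/n₂)) = √(0.40829·0.59171·0.0133093) = √(0.00321538) = 0.05670.
z = (0.33333 − 0.41713)/0.05670 = -0.08380/0.05670 = -1.478.

z = -1.478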